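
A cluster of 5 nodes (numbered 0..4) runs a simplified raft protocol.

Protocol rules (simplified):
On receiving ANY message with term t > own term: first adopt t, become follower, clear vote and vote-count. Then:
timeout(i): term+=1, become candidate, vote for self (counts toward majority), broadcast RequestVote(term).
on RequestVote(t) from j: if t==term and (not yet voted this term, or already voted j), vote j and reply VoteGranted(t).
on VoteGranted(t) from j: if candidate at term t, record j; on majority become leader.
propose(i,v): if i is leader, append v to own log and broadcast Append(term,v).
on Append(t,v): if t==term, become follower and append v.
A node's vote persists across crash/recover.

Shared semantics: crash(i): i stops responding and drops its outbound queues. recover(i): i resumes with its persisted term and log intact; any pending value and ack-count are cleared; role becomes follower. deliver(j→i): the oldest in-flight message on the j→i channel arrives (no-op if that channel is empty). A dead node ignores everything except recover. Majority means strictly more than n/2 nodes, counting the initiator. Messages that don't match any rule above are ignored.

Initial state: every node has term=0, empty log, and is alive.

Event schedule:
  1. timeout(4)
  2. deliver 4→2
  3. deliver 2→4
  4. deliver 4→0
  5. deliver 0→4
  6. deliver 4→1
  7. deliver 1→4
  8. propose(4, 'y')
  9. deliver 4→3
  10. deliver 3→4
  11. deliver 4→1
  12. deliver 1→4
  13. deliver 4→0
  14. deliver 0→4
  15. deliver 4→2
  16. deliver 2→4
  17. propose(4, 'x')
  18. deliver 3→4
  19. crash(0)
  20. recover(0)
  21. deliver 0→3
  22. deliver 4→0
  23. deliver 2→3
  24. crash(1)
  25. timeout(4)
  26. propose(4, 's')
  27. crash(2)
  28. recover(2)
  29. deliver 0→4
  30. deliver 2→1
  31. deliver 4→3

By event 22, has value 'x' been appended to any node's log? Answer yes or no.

step 1 timeout(4): 4={cand,t=1,log=-}
step 2 deliver 4→2: 2={foll,t=1,log=-}
step 3 deliver 2→4: —
step 4 deliver 4→0: 0={foll,t=1,log=-}
step 5 deliver 0→4: 4={lead,t=1,log=-}
step 6 deliver 4→1: 1={foll,t=1,log=-}
step 7 deliver 1→4: —
step 8 propose(4,'y'): 4={lead,t=1,log=y}
step 9 deliver 4→3: 3={foll,t=1,log=-}
step 10 deliver 3→4: —
step 11 deliver 4→1: 1={foll,t=1,log=y}
step 12 deliver 1→4: —
step 13 deliver 4→0: 0={foll,t=1,log=y}
step 14 deliver 0→4: —
step 15 deliver 4→2: 2={foll,t=1,log=y}
step 16 deliver 2→4: —
step 17 propose(4,'x'): 4={lead,t=1,log=y,x}
step 18 deliver 3→4: —
step 19 crash(0): 0={✗foll,t=1,log=y}
step 20 recover(0): 0={foll,t=1,log=y}
step 21 deliver 0→3: —
step 22 deliver 4→0: 0={foll,t=1,log=y,x}

yes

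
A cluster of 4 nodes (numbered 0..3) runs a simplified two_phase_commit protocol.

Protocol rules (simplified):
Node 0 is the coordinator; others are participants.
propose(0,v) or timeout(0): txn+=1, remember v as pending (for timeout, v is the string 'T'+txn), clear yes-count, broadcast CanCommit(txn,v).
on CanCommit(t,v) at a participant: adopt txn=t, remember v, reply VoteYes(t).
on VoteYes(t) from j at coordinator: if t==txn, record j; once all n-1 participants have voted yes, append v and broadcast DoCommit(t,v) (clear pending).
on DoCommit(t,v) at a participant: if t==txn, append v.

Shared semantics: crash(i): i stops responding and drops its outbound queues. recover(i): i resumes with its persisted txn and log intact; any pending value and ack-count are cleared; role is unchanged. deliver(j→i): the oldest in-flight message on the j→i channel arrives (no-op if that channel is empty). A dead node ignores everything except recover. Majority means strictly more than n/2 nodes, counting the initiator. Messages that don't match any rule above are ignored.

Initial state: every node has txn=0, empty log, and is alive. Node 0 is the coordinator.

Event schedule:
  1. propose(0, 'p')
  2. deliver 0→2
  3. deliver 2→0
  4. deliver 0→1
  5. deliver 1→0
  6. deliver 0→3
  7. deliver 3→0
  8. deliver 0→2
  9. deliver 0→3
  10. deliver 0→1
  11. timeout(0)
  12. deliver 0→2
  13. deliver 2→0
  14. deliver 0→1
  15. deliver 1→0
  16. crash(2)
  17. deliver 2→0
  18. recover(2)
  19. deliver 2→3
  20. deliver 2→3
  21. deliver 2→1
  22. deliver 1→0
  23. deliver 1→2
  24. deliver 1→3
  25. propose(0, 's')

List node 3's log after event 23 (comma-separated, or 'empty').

1. propose(0,'p'):  <0:coor t1 ->
2. deliver 0→2:  <2:part t1 ->
3. deliver 2→0:  nop
4. deliver 0→1:  <1:part t1 ->
5. deliver 1→0:  nop
6. deliver 0→3:  <3:part t1 ->
7. deliver 3→0:  <0:coor t1 p>
8. deliver 0→2:  <2:part t1 p>
9. deliver 0→3:  <3:part t1 p>
10. deliver 0→1:  <1:part t1 p>
11. timeout(0):  <0:coor t2 p>
12. deliver 0→2:  <2:part t2 p>
13. deliver 2→0:  nop
14. deliver 0→1:  <1:part t2 p>
15. deliver 1→0:  nop
16. crash(2):  <2:✗part t2 p>
17. deliver 2→0:  nop
18. recover(2):  <2:part t2 p>
19. deliver 2→3:  nop
20. deliver 2→3:  nop
21. deliver 2→1:  nop
22. deliver 1→0:  nop
23. deliver 1→2:  nop

p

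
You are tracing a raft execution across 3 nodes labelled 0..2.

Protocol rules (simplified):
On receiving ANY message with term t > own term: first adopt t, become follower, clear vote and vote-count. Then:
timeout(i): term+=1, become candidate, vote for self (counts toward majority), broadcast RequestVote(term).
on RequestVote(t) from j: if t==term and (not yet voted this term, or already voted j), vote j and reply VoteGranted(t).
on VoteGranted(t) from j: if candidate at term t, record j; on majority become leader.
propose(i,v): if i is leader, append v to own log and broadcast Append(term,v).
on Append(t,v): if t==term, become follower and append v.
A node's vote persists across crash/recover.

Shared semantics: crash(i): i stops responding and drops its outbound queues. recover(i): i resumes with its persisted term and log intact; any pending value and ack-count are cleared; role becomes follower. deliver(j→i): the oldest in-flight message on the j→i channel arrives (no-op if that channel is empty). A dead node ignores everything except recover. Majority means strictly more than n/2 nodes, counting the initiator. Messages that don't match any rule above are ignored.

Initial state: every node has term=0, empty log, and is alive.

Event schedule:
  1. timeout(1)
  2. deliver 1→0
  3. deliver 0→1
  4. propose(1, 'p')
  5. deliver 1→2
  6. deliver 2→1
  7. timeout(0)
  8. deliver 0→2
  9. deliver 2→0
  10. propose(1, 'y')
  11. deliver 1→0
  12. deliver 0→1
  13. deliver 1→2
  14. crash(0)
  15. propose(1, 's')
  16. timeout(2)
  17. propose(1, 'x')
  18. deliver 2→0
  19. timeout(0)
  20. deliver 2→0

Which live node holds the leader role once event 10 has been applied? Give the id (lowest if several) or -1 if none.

0

after 1 — timeout(1): n1:cand/t1/[-]
after 2 — deliver 1→0: n0:foll/t1/[-]
after 3 — deliver 0→1: n1:lead/t1/[-]
after 4 — propose(1,'p'): n1:lead/t1/[p]
after 5 — deliver 1→2: n2:foll/t1/[-]
after 6 — deliver 2→1: ·
after 7 — timeout(0): n0:cand/t2/[-]
after 8 — deliver 0→2: n2:foll/t2/[-]
after 9 — deliver 2→0: n0:lead/t2/[-]
after 10 — propose(1,'y'): n1:lead/t1/[p,y]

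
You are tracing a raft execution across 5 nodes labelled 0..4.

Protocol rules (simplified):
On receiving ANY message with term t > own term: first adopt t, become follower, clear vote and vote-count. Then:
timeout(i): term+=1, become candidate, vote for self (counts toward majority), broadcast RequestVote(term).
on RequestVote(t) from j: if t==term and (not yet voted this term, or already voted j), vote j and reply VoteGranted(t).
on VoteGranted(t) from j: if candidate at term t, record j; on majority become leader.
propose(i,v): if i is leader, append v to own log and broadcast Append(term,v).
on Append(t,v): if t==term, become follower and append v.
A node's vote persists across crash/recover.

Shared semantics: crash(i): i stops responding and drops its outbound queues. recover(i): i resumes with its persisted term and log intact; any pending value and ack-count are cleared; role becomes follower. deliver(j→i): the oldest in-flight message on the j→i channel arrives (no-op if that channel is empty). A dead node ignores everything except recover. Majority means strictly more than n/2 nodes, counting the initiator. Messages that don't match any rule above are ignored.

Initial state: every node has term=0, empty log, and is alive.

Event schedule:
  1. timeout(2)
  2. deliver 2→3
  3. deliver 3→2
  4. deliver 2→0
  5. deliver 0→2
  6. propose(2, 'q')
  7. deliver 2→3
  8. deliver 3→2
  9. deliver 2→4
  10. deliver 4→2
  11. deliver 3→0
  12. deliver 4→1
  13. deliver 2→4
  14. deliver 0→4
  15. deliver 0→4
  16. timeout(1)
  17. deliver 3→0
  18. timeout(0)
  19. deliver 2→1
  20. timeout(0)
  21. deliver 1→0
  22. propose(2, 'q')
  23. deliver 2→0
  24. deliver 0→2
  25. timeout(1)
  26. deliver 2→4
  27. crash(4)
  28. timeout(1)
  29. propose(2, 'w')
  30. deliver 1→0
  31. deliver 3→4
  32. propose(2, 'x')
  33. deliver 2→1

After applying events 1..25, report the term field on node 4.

e1 timeout(2): 2[cand,t=1,-]
e2 deliver 2→3: 3[foll,t=1,-]
e3 deliver 3→2: ·
e4 deliver 2→0: 0[foll,t=1,-]
e5 deliver 0→2: 2[lead,t=1,-]
e6 propose(2,'q'): 2[lead,t=1,q]
e7 deliver 2→3: 3[foll,t=1,q]
e8 deliver 3→2: ·
e9 deliver 2→4: 4[foll,t=1,-]
e10 deliver 4→2: ·
e11 deliver 3→0: ·
e12 deliver 4→1: ·
e13 deliver 2→4: 4[foll,t=1,q]
e14 deliver 0→4: ·
e15 deliver 0→4: ·
e16 timeout(1): 1[cand,t=1,-]
e17 deliver 3→0: ·
e18 timeout(0): 0[cand,t=2,-]
e19 deliver 2→1: ·
e20 timeout(0): 0[cand,t=3,-]
e21 deliver 1→0: ·
e22 propose(2,'q'): 2[lead,t=1,q,q]
e23 deliver 2→0: ·
e24 deliver 0→2: 2[foll,t=2,q,q]
e25 timeout(1): 1[cand,t=2,-]

1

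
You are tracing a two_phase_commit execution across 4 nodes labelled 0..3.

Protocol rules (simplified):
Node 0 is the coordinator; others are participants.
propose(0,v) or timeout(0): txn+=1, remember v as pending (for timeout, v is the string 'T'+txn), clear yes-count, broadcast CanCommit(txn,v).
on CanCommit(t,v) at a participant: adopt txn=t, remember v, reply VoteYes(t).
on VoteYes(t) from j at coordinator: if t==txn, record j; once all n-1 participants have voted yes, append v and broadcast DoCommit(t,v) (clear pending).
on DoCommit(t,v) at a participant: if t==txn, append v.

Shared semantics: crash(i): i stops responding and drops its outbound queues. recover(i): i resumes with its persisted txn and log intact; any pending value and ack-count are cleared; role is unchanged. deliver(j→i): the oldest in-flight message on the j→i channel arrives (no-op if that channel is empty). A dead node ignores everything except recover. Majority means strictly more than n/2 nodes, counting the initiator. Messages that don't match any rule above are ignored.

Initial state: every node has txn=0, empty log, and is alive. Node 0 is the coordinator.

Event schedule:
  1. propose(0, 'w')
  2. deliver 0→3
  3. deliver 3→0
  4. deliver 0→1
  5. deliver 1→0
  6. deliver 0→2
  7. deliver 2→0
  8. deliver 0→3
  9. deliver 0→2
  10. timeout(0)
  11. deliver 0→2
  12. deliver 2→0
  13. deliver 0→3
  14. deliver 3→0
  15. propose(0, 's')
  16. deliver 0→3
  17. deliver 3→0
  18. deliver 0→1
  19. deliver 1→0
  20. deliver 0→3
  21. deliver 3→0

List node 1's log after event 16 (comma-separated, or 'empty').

empty

step 1 propose(0,'w'): 0={coor,t=1,log=-}
step 2 deliver 0→3: 3={part,t=1,log=-}
step 3 deliver 3→0: —
step 4 deliver 0→1: 1={part,t=1,log=-}
step 5 deliver 1→0: —
step 6 deliver 0→2: 2={part,t=1,log=-}
step 7 deliver 2→0: 0={coor,t=1,log=w}
step 8 deliver 0→3: 3={part,t=1,log=w}
step 9 deliver 0→2: 2={part,t=1,log=w}
step 10 timeout(0): 0={coor,t=2,log=w}
step 11 deliver 0→2: 2={part,t=2,log=w}
step 12 deliver 2→0: —
step 13 deliver 0→3: 3={part,t=2,log=w}
step 14 deliver 3→0: —
step 15 propose(0,'s'): 0={coor,t=3,log=w}
step 16 deliver 0→3: 3={part,t=3,log=w}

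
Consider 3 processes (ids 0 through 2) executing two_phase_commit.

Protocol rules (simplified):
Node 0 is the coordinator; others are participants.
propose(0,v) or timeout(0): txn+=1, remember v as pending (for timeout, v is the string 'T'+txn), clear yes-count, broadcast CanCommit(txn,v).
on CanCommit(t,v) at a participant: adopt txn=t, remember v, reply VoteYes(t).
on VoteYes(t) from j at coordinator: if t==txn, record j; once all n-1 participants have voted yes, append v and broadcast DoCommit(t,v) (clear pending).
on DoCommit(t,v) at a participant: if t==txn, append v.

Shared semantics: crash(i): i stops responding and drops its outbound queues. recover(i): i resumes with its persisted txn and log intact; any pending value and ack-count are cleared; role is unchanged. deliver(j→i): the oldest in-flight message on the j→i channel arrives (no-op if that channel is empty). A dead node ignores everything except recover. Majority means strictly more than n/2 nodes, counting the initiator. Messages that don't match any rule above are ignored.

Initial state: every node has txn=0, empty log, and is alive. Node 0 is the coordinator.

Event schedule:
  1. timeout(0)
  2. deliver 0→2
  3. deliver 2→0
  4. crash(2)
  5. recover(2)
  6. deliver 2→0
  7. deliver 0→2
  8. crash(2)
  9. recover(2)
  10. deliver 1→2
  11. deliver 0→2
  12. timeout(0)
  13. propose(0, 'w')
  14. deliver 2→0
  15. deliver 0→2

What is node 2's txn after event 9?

[1] timeout(0) → N0(coor t1 [-])
[2] deliver 0→2 → N2(part t1 [-])
[3] deliver 2→0 → ∅
[4] crash(2) → N2(✗part t1 [-])
[5] recover(2) → N2(part t1 [-])
[6] deliver 2→0 → ∅
[7] deliver 0→2 → ∅
[8] crash(2) → N2(✗part t1 [-])
[9] recover(2) → N2(part t1 [-])

1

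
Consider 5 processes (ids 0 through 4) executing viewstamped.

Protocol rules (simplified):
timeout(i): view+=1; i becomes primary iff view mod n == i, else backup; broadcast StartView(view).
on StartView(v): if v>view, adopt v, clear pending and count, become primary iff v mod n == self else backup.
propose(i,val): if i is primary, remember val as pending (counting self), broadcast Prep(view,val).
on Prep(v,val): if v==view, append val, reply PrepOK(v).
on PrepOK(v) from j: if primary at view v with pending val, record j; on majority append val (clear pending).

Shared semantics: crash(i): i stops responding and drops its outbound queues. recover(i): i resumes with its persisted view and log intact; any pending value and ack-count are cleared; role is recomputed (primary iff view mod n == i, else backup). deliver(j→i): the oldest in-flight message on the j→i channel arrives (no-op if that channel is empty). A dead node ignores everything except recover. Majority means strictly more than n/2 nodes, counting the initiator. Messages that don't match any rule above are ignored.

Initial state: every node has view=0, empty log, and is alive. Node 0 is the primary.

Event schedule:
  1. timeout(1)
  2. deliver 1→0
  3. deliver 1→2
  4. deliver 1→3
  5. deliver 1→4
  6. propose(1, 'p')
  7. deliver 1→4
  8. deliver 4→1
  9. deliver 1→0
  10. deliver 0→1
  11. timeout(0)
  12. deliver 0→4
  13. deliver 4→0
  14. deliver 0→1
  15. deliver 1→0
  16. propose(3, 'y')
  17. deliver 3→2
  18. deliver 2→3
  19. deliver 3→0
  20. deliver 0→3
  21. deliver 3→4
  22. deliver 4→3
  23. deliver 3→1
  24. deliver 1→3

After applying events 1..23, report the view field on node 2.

1. timeout(1):  <1:prim v1 ->
2. deliver 1→0:  <0:back v1 ->
3. deliver 1→2:  <2:back v1 ->
4. deliver 1→3:  <3:back v1 ->
5. deliver 1→4:  <4:back v1 ->
6. propose(1,'p'):  nop
7. deliver 1→4:  <4:back v1 p>
8. deliver 4→1:  nop
9. deliver 1→0:  <0:back v1 p>
10. deliver 0→1:  <1:prim v1 p>
11. timeout(0):  <0:back v2 p>
12. deliver 0→4:  <4:back v2 p>
13. deliver 4→0:  nop
14. deliver 0→1:  <1:back v2 p>
15. deliver 1→0:  nop
16. propose(3,'y'):  nop
17. deliver 3→2:  nop
18. deliver 2→3:  nop
19. deliver 3→0:  nop
20. deliver 0→3:  <3:back v2 ->
21. deliver 3→4:  nop
22. deliver 4→3:  nop
23. deliver 3→1:  nop

1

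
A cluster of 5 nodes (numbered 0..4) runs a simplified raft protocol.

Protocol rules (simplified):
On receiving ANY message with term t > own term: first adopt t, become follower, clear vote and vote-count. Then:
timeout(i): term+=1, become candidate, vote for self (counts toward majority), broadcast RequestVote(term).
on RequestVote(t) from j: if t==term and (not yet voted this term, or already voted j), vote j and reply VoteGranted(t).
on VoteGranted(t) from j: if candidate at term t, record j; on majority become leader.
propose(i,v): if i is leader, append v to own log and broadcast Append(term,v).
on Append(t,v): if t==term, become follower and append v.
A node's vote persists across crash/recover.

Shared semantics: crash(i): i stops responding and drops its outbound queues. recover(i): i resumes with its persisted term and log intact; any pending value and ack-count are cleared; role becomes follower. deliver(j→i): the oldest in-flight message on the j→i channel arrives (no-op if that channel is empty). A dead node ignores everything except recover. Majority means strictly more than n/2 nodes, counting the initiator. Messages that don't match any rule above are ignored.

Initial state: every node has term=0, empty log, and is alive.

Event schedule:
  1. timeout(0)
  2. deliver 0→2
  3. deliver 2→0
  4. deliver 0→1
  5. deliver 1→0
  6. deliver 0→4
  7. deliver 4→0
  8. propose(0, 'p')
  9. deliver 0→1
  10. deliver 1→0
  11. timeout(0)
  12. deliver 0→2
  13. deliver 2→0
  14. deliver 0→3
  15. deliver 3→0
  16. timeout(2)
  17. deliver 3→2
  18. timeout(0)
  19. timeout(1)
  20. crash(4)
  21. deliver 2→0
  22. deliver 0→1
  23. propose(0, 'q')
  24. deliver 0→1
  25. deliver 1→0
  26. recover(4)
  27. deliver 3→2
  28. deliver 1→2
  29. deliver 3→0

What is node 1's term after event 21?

2

e1 timeout(0): 0[cand,t=1,-]
e2 deliver 0→2: 2[foll,t=1,-]
e3 deliver 2→0: ·
e4 deliver 0→1: 1[foll,t=1,-]
e5 deliver 1→0: 0[lead,t=1,-]
e6 deliver 0→4: 4[foll,t=1,-]
e7 deliver 4→0: ·
e8 propose(0,'p'): 0[lead,t=1,p]
e9 deliver 0→1: 1[foll,t=1,p]
e10 deliver 1→0: ·
e11 timeout(0): 0[cand,t=2,p]
e12 deliver 0→2: 2[foll,t=1,p]
e13 deliver 2→0: ·
e14 deliver 0→3: 3[foll,t=1,-]
e15 deliver 3→0: ·
e16 timeout(2): 2[cand,t=2,p]
e17 deliver 3→2: ·
e18 timeout(0): 0[cand,t=3,p]
e19 timeout(1): 1[cand,t=2,p]
e20 crash(4): 4[✗foll,t=1,-]
e21 deliver 2→0: ·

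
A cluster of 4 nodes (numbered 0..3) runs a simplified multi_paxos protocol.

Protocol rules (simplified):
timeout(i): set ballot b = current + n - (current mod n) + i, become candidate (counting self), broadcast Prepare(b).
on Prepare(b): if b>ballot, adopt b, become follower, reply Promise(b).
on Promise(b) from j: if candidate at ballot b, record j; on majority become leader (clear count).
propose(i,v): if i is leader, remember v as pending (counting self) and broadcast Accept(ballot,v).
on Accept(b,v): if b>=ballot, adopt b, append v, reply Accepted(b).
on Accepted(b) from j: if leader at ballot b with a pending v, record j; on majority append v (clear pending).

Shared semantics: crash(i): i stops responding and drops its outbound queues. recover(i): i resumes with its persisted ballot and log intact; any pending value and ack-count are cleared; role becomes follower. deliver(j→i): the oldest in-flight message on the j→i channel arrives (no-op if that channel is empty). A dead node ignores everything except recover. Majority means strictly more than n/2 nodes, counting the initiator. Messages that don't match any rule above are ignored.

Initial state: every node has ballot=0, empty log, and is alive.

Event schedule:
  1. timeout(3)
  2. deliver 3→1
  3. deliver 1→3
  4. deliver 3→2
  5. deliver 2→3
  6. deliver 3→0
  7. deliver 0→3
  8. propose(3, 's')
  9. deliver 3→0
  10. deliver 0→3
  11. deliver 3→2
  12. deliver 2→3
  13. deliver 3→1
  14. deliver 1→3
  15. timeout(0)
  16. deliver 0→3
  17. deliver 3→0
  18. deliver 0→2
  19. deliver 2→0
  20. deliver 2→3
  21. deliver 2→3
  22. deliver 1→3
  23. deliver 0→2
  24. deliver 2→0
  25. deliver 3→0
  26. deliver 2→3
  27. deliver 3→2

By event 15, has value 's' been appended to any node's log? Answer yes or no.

e1 timeout(3): 3[cand,b=7,-]
e2 deliver 3→1: 1[foll,b=7,-]
e3 deliver 1→3: ·
e4 deliver 3→2: 2[foll,b=7,-]
e5 deliver 2→3: 3[lead,b=7,-]
e6 deliver 3→0: 0[foll,b=7,-]
e7 deliver 0→3: ·
e8 propose(3,'s'): ·
e9 deliver 3→0: 0[foll,b=7,s]
e10 deliver 0→3: ·
e11 deliver 3→2: 2[foll,b=7,s]
e12 deliver 2→3: 3[lead,b=7,s]
e13 deliver 3→1: 1[foll,b=7,s]
e14 deliver 1→3: ·
e15 timeout(0): 0[cand,b=8,s]

yes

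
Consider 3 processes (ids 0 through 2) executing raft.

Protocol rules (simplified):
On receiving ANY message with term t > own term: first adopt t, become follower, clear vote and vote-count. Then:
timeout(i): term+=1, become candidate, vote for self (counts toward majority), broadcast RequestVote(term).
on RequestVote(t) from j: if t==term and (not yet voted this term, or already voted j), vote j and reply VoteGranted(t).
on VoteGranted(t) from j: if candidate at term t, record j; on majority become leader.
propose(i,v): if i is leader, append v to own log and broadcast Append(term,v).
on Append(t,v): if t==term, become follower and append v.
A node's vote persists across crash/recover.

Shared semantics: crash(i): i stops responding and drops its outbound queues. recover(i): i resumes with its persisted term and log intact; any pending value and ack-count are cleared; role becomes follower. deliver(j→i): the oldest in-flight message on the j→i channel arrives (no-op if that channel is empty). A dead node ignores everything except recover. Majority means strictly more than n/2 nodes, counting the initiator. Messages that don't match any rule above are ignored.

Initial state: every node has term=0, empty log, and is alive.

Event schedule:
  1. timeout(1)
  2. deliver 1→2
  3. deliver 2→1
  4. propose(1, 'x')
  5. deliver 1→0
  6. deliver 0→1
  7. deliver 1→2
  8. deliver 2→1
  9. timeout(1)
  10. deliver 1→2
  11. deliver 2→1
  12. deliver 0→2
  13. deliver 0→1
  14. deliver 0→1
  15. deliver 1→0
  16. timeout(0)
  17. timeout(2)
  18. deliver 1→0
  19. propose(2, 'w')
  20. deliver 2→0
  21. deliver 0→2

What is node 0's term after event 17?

2

step 1 timeout(1): 1={cand,t=1,log=-}
step 2 deliver 1→2: 2={foll,t=1,log=-}
step 3 deliver 2→1: 1={lead,t=1,log=-}
step 4 propose(1,'x'): 1={lead,t=1,log=x}
step 5 deliver 1→0: 0={foll,t=1,log=-}
step 6 deliver 0→1: —
step 7 deliver 1→2: 2={foll,t=1,log=x}
step 8 deliver 2→1: —
step 9 timeout(1): 1={cand,t=2,log=x}
step 10 deliver 1→2: 2={foll,t=2,log=x}
step 11 deliver 2→1: 1={lead,t=2,log=x}
step 12 deliver 0→2: —
step 13 deliver 0→1: —
step 14 deliver 0→1: —
step 15 deliver 1→0: 0={foll,t=1,log=x}
step 16 timeout(0): 0={cand,t=2,log=x}
step 17 timeout(2): 2={cand,t=3,log=x}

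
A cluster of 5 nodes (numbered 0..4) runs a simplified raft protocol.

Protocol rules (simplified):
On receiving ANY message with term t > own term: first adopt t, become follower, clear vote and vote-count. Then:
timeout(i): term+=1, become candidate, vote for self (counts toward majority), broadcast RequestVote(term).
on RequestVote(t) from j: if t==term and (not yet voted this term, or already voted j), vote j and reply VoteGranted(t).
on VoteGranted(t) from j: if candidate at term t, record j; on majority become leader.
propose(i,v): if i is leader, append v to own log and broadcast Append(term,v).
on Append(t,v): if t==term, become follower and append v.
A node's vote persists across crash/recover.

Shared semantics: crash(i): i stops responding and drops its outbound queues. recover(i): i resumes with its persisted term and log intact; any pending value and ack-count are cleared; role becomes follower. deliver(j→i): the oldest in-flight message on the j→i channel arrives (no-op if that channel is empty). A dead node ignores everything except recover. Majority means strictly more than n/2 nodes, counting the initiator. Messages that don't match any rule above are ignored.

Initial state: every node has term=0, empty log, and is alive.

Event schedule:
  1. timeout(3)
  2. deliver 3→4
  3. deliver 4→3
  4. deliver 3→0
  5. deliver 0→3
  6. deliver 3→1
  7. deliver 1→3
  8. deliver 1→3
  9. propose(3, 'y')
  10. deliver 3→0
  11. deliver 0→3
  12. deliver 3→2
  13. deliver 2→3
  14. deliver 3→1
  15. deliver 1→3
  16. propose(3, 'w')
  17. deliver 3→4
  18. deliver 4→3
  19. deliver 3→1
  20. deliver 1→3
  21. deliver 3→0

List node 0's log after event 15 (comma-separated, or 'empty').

after 1 — timeout(3): n3:cand/t1/[-]
after 2 — deliver 3→4: n4:foll/t1/[-]
after 3 — deliver 4→3: ·
after 4 — deliver 3→0: n0:foll/t1/[-]
after 5 — deliver 0→3: n3:lead/t1/[-]
after 6 — deliver 3→1: n1:foll/t1/[-]
after 7 — deliver 1→3: ·
after 8 — deliver 1→3: ·
after 9 — propose(3,'y'): n3:lead/t1/[y]
after 10 — deliver 3→0: n0:foll/t1/[y]
after 11 — deliver 0→3: ·
after 12 — deliver 3→2: n2:foll/t1/[-]
after 13 — deliver 2→3: ·
after 14 — deliver 3→1: n1:foll/t1/[y]
after 15 — deliver 1→3: ·

y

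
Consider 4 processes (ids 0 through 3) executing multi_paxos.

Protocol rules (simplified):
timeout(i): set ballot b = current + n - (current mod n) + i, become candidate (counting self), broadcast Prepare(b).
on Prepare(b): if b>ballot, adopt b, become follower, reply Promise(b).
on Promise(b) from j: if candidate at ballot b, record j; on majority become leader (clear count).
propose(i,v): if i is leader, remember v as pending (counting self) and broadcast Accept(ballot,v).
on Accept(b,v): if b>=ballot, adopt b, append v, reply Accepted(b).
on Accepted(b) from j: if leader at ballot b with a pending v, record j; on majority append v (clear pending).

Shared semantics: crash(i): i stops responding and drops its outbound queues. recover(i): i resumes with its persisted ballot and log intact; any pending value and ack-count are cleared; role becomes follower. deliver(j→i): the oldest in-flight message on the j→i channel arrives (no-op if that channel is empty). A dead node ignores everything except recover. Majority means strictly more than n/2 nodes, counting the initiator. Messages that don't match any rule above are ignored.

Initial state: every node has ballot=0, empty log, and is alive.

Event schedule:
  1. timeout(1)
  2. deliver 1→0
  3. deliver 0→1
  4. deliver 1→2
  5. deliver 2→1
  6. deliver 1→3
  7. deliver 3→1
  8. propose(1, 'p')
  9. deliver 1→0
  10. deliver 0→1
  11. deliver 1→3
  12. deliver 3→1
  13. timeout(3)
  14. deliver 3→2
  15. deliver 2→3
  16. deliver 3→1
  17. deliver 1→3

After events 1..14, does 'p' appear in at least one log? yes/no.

step 1 timeout(1): 1={cand,b=5,log=-}
step 2 deliver 1→0: 0={foll,b=5,log=-}
step 3 deliver 0→1: —
step 4 deliver 1→2: 2={foll,b=5,log=-}
step 5 deliver 2→1: 1={lead,b=5,log=-}
step 6 deliver 1→3: 3={foll,b=5,log=-}
step 7 deliver 3→1: —
step 8 propose(1,'p'): —
step 9 deliver 1→0: 0={foll,b=5,log=p}
step 10 deliver 0→1: —
step 11 deliver 1→3: 3={foll,b=5,log=p}
step 12 deliver 3→1: 1={lead,b=5,log=p}
step 13 timeout(3): 3={cand,b=11,log=p}
step 14 deliver 3→2: 2={foll,b=11,log=-}

yes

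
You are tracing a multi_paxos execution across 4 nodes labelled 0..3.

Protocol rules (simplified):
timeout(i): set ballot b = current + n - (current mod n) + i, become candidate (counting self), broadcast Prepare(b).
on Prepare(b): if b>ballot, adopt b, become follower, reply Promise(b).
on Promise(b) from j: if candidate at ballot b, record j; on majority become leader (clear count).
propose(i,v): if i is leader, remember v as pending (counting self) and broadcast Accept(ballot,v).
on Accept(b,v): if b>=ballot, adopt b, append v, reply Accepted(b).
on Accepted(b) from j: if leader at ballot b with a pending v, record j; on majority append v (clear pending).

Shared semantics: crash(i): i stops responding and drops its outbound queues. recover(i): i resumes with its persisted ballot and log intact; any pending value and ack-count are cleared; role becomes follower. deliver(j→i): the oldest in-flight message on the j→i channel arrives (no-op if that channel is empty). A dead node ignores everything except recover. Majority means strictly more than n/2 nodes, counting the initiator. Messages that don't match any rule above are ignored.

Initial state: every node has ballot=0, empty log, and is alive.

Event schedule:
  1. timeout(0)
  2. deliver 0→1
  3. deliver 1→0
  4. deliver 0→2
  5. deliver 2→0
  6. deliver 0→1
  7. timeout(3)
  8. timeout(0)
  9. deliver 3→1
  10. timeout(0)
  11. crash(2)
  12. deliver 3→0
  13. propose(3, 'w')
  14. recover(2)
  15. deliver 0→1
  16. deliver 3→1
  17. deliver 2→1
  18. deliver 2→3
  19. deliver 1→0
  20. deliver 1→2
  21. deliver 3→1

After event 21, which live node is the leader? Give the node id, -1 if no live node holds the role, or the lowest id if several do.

step 1 timeout(0): 0={cand,b=4,log=-}
step 2 deliver 0→1: 1={foll,b=4,log=-}
step 3 deliver 1→0: —
step 4 deliver 0→2: 2={foll,b=4,log=-}
step 5 deliver 2→0: 0={lead,b=4,log=-}
step 6 deliver 0→1: —
step 7 timeout(3): 3={cand,b=7,log=-}
step 8 timeout(0): 0={cand,b=8,log=-}
step 9 deliver 3→1: 1={foll,b=7,log=-}
step 10 timeout(0): 0={cand,b=12,log=-}
step 11 crash(2): 2={✗foll,b=4,log=-}
step 12 deliver 3→0: —
step 13 propose(3,'w'): —
step 14 recover(2): 2={foll,b=4,log=-}
step 15 deliver 0→1: 1={foll,b=8,log=-}
step 16 deliver 3→1: —
step 17 deliver 2→1: —
step 18 deliver 2→3: —
step 19 deliver 1→0: —
step 20 deliver 1→2: —
step 21 deliver 3→1: —

-1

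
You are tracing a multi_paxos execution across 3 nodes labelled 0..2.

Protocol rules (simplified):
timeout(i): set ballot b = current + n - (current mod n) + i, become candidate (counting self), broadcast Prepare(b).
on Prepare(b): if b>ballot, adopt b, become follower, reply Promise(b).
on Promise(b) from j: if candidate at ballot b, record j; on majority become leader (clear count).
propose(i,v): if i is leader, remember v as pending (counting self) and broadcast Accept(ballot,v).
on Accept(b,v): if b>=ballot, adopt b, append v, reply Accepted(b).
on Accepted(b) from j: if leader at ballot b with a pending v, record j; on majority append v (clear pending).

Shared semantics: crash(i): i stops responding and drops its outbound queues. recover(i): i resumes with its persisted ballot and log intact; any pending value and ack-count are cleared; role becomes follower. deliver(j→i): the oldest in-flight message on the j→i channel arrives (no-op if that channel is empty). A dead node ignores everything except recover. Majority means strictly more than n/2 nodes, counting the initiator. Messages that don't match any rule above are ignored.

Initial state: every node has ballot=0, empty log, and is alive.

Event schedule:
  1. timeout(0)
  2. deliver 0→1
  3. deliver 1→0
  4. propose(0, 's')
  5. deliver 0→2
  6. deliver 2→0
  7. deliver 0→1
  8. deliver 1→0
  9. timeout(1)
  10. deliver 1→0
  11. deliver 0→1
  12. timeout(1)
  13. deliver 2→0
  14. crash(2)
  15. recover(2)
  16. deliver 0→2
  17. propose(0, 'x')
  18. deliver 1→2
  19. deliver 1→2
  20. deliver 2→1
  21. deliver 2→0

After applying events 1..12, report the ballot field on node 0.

7

1. timeout(0):  <0:cand b3 ->
2. deliver 0→1:  <1:foll b3 ->
3. deliver 1→0:  <0:lead b3 ->
4. propose(0,'s'):  nop
5. deliver 0→2:  <2:foll b3 ->
6. deliver 2→0:  nop
7. deliver 0→1:  <1:foll b3 s>
8. deliver 1→0:  <0:lead b3 s>
9. timeout(1):  <1:cand b7 s>
10. deliver 1→0:  <0:foll b7 s>
11. deliver 0→1:  <1:lead b7 s>
12. timeout(1):  <1:cand b10 s>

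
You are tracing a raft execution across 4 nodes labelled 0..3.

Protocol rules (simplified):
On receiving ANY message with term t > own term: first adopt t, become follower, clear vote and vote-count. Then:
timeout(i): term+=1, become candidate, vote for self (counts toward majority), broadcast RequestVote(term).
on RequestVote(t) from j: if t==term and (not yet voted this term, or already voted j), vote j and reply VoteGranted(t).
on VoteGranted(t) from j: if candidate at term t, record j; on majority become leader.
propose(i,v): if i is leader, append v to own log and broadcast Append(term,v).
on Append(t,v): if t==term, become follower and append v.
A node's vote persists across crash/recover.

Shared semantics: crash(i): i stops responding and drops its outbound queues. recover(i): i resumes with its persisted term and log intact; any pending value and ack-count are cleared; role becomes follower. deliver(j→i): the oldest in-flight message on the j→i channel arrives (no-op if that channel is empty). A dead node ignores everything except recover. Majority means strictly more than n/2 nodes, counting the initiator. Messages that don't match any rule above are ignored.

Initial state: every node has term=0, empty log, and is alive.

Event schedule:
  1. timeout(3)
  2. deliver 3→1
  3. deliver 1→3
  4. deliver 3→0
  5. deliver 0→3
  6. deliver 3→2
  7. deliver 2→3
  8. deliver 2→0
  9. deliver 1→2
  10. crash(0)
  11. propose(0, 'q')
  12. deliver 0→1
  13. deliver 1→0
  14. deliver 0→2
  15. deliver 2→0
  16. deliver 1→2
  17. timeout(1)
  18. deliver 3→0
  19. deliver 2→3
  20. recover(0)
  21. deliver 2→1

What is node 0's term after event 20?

after 1 — timeout(3): n3:cand/t1/[-]
after 2 — deliver 3→1: n1:foll/t1/[-]
after 3 — deliver 1→3: ·
after 4 — deliver 3→0: n0:foll/t1/[-]
after 5 — deliver 0→3: n3:lead/t1/[-]
after 6 — deliver 3→2: n2:foll/t1/[-]
after 7 — deliver 2→3: ·
after 8 — deliver 2→0: ·
after 9 — deliver 1→2: ·
after 10 — crash(0): n0:✗foll/t1/[-]
after 11 — propose(0,'q'): ·
after 12 — deliver 0→1: ·
after 13 — deliver 1→0: ·
after 14 — deliver 0→2: ·
after 15 — deliver 2→0: ·
after 16 — deliver 1→2: ·
after 17 — timeout(1): n1:cand/t2/[-]
after 18 — deliver 3→0: ·
after 19 — deliver 2→3: ·
after 20 — recover(0): n0:foll/t1/[-]

1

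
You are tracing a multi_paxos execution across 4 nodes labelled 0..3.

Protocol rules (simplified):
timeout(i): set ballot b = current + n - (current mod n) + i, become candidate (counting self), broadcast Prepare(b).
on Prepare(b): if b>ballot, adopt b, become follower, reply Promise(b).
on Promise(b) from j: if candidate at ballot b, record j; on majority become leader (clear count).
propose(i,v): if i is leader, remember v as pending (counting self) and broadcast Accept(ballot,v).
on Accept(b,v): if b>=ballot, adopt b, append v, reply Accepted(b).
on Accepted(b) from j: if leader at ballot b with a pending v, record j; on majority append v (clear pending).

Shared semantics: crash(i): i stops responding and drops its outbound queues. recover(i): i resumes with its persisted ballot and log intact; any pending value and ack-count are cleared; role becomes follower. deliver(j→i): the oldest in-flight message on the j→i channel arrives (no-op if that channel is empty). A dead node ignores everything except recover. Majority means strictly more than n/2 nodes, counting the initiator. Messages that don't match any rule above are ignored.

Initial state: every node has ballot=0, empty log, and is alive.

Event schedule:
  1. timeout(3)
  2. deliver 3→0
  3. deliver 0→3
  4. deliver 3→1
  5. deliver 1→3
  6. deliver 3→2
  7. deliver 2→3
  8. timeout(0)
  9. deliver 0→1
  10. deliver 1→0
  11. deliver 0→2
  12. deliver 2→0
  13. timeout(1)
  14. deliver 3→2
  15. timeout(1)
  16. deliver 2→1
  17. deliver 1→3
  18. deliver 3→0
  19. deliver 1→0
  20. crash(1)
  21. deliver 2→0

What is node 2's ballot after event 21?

after 1 — timeout(3): n3:cand/b7/[-]
after 2 — deliver 3→0: n0:foll/b7/[-]
after 3 — deliver 0→3: ·
after 4 — deliver 3→1: n1:foll/b7/[-]
after 5 — deliver 1→3: n3:lead/b7/[-]
after 6 — deliver 3→2: n2:foll/b7/[-]
after 7 — deliver 2→3: ·
after 8 — timeout(0): n0:cand/b8/[-]
after 9 — deliver 0→1: n1:foll/b8/[-]
after 10 — deliver 1→0: ·
after 11 — deliver 0→2: n2:foll/b8/[-]
after 12 — deliver 2→0: n0:lead/b8/[-]
after 13 — timeout(1): n1:cand/b13/[-]
after 14 — deliver 3→2: ·
after 15 — timeout(1): n1:cand/b17/[-]
after 16 — deliver 2→1: ·
after 17 — deliver 1→3: n3:foll/b13/[-]
after 18 — deliver 3→0: ·
after 19 — deliver 1→0: n0:foll/b13/[-]
after 20 — crash(1): n1:✗cand/b17/[-]
after 21 — deliver 2→0: ·

8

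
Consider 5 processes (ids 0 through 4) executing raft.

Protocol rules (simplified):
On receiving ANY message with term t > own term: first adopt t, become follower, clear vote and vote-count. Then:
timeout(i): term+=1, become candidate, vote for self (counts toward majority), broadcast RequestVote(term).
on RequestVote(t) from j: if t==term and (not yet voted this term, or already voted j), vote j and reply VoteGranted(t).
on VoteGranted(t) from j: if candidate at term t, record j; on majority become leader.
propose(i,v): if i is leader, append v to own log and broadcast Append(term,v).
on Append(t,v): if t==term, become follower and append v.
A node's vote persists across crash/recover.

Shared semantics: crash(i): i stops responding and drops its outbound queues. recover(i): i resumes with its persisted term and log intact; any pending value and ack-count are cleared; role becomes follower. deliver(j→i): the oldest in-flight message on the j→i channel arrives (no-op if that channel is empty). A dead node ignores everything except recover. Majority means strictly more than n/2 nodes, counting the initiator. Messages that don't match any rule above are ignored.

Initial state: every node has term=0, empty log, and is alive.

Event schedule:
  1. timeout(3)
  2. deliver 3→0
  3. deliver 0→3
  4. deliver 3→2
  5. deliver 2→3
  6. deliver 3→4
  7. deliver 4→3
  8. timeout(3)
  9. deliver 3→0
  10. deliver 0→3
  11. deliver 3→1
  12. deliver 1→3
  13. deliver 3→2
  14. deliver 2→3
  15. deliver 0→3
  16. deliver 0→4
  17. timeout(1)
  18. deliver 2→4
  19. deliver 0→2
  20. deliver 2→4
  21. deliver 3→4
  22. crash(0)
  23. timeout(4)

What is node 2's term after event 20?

2

[1] timeout(3) → N3(cand t1 [-])
[2] deliver 3→0 → N0(foll t1 [-])
[3] deliver 0→3 → ∅
[4] deliver 3→2 → N2(foll t1 [-])
[5] deliver 2→3 → N3(lead t1 [-])
[6] deliver 3→4 → N4(foll t1 [-])
[7] deliver 4→3 → ∅
[8] timeout(3) → N3(cand t2 [-])
[9] deliver 3→0 → N0(foll t2 [-])
[10] deliver 0→3 → ∅
[11] deliver 3→1 → N1(foll t1 [-])
[12] deliver 1→3 → ∅
[13] deliver 3→2 → N2(foll t2 [-])
[14] deliver 2→3 → N3(lead t2 [-])
[15] deliver 0→3 → ∅
[16] deliver 0→4 → ∅
[17] timeout(1) → N1(cand t2 [-])
[18] deliver 2→4 → ∅
[19] deliver 0→2 → ∅
[20] deliver 2→4 → ∅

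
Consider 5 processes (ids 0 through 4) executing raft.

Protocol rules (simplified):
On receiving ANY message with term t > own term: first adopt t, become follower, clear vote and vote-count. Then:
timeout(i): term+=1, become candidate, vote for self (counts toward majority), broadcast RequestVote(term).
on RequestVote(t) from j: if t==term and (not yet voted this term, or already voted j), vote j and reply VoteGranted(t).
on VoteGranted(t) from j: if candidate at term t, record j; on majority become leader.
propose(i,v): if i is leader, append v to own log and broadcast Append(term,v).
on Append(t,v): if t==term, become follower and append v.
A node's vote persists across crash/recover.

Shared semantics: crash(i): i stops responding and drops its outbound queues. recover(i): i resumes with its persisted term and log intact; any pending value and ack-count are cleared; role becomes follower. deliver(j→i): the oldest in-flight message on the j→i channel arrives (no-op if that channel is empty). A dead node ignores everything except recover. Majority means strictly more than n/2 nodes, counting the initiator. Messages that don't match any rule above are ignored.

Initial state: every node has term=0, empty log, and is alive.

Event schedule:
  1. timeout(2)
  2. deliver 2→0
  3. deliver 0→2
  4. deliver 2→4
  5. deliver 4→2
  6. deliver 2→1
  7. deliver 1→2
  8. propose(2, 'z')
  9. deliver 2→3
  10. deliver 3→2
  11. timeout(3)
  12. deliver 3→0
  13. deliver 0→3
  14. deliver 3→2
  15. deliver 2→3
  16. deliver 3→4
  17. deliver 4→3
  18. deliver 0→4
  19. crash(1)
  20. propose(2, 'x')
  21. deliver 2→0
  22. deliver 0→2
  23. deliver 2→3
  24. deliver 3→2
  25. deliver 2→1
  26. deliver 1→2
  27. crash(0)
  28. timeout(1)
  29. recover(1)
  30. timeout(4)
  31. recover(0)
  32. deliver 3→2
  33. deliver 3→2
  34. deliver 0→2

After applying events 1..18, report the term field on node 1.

1. timeout(2):  <2:cand t1 ->
2. deliver 2→0:  <0:foll t1 ->
3. deliver 0→2:  nop
4. deliver 2→4:  <4:foll t1 ->
5. deliver 4→2:  <2:lead t1 ->
6. deliver 2→1:  <1:foll t1 ->
7. deliver 1→2:  nop
8. propose(2,'z'):  <2:lead t1 z>
9. deliver 2→3:  <3:foll t1 ->
10. deliver 3→2:  nop
11. timeout(3):  <3:cand t2 ->
12. deliver 3→0:  <0:foll t2 ->
13. deliver 0→3:  nop
14. deliver 3→2:  <2:foll t2 z>
15. deliver 2→3:  nop
16. deliver 3→4:  <4:foll t2 ->
17. deliver 4→3:  <3:lead t2 ->
18. deliver 0→4:  nop

1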